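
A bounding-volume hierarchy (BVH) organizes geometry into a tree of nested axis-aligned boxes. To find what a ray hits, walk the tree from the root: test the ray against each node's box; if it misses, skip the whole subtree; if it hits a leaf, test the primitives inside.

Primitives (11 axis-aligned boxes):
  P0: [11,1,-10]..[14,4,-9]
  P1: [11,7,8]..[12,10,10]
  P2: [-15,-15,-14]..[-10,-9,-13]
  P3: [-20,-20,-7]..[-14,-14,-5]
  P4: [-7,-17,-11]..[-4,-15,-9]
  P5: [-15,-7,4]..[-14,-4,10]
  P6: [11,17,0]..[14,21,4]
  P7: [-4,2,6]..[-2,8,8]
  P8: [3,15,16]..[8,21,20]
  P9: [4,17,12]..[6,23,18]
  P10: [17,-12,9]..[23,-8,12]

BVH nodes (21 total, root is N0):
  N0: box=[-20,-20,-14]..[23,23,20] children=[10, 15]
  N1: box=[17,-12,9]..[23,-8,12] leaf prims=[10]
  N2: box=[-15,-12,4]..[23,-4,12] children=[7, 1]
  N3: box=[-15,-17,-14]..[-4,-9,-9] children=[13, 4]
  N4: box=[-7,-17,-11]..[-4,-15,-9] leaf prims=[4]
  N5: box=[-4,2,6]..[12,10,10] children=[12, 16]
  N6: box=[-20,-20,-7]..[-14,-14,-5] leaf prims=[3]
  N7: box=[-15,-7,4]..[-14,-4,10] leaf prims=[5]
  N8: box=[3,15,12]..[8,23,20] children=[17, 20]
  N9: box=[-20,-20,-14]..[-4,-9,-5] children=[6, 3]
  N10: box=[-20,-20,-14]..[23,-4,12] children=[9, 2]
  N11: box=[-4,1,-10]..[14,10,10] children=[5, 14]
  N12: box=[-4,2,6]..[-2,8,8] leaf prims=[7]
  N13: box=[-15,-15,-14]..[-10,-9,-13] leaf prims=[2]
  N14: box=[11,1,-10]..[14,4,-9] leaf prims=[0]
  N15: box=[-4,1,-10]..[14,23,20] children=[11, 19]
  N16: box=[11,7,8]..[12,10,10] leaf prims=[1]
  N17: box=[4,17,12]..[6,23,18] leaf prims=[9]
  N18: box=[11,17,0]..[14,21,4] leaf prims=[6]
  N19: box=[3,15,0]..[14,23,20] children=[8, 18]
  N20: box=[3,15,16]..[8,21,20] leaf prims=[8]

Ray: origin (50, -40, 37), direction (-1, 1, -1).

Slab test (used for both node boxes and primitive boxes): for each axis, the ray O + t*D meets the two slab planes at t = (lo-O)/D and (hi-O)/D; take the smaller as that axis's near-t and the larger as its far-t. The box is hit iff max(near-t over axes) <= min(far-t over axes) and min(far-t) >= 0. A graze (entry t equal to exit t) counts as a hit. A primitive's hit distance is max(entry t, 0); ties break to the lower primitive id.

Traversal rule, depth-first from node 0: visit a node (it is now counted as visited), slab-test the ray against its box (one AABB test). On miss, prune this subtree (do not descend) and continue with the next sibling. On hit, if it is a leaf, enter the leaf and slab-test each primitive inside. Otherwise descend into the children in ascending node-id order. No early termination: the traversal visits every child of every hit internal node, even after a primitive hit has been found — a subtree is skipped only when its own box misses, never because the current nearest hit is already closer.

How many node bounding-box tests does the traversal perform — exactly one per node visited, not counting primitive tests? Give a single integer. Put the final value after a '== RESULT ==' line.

Traverse from the root:
N0 x:[27,70] y:[20,63] z:[17,51] -> hit [27,51], descend [10, 15]
  N10 x:[27,70] y:[20,36] z:[25,51] -> hit [27,36], descend [2, 9]
    N2 x:[27,65] y:[28,36] z:[25,33] -> hit [28,33], descend [1, 7]
      N1 x:[27,33] y:[28,32] z:[25,28] -> hit [28,28] leaf, test {P10@t=28}
      N7 x:[64,65] y:[33,36] z:[27,33] -> miss, prune
    N9 x:[54,70] y:[20,31] z:[42,51] -> miss, prune
  N15 x:[36,54] y:[41,63] z:[17,47] -> hit [41,47], descend [11, 19]
    N11 x:[36,54] y:[41,50] z:[27,47] -> hit [41,47], descend [5, 14]
      N5 x:[38,54] y:[42,50] z:[27,31] -> miss, prune
      N14 x:[36,39] y:[41,44] z:[46,47] -> miss, prune
    N19 x:[36,47] y:[55,63] z:[17,37] -> miss, prune

order=[0, 10, 2, 1, 7, 9, 15, 11, 5, 14, 19]  |boxes|=11  |leaves|=1  hit=P10

== RESULT ==
11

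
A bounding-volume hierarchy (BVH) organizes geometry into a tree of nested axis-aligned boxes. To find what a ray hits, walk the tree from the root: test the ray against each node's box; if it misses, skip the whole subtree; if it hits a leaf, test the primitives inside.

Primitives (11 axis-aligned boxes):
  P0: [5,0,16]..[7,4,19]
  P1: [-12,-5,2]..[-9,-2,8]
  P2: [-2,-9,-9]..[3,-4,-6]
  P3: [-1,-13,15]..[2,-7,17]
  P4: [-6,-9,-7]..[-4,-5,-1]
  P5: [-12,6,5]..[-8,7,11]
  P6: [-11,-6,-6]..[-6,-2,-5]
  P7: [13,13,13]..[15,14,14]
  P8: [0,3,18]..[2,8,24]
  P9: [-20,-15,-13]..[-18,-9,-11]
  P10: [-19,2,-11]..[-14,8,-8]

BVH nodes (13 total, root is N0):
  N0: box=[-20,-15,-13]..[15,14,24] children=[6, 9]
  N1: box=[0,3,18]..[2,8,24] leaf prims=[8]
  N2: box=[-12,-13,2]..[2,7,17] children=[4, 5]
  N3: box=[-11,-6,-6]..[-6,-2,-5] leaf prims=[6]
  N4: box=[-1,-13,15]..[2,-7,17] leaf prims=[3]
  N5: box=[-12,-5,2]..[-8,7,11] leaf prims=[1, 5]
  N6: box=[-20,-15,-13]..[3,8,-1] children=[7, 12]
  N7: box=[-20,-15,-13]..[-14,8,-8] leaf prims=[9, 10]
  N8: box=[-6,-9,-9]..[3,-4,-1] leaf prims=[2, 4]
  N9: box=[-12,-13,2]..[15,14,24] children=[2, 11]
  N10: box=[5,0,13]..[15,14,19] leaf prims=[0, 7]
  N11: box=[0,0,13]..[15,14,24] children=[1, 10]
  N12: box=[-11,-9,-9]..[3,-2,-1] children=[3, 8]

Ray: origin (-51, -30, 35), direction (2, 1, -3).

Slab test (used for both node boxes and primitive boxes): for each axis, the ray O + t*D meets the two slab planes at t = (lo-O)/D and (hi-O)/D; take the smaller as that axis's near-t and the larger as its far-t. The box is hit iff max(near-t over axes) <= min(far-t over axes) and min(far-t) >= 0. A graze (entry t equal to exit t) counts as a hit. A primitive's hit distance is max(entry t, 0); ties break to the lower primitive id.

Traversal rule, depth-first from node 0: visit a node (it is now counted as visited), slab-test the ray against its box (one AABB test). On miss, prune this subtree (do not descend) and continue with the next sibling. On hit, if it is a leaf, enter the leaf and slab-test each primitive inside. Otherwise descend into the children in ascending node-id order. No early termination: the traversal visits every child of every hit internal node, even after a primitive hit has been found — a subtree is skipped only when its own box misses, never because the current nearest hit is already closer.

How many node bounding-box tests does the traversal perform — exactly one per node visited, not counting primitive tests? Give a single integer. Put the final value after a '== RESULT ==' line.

Walk:
N0 x:[31/2,33] y:[15,44] z:[11/3,16] -> hit [31/2,16], descend [6, 9]
  N6 x:[31/2,27] y:[15,38] z:[12,16] -> hit [31/2,16], descend [7, 12]
    N7 x:[31/2,37/2] y:[15,38] z:[43/3,16] -> hit [31/2,16] leaf, test {P9@t=31/2, P10(miss)}
    N12 x:[20,27] y:[21,28] z:[12,44/3] -> miss, prune
  N9 x:[39/2,33] y:[17,44] z:[11/3,11] -> miss, prune

Summary -> nodes [0, 6, 7, 12, 9]; box-tests=5; leaf-entries=1; first=P9

== RESULT ==
5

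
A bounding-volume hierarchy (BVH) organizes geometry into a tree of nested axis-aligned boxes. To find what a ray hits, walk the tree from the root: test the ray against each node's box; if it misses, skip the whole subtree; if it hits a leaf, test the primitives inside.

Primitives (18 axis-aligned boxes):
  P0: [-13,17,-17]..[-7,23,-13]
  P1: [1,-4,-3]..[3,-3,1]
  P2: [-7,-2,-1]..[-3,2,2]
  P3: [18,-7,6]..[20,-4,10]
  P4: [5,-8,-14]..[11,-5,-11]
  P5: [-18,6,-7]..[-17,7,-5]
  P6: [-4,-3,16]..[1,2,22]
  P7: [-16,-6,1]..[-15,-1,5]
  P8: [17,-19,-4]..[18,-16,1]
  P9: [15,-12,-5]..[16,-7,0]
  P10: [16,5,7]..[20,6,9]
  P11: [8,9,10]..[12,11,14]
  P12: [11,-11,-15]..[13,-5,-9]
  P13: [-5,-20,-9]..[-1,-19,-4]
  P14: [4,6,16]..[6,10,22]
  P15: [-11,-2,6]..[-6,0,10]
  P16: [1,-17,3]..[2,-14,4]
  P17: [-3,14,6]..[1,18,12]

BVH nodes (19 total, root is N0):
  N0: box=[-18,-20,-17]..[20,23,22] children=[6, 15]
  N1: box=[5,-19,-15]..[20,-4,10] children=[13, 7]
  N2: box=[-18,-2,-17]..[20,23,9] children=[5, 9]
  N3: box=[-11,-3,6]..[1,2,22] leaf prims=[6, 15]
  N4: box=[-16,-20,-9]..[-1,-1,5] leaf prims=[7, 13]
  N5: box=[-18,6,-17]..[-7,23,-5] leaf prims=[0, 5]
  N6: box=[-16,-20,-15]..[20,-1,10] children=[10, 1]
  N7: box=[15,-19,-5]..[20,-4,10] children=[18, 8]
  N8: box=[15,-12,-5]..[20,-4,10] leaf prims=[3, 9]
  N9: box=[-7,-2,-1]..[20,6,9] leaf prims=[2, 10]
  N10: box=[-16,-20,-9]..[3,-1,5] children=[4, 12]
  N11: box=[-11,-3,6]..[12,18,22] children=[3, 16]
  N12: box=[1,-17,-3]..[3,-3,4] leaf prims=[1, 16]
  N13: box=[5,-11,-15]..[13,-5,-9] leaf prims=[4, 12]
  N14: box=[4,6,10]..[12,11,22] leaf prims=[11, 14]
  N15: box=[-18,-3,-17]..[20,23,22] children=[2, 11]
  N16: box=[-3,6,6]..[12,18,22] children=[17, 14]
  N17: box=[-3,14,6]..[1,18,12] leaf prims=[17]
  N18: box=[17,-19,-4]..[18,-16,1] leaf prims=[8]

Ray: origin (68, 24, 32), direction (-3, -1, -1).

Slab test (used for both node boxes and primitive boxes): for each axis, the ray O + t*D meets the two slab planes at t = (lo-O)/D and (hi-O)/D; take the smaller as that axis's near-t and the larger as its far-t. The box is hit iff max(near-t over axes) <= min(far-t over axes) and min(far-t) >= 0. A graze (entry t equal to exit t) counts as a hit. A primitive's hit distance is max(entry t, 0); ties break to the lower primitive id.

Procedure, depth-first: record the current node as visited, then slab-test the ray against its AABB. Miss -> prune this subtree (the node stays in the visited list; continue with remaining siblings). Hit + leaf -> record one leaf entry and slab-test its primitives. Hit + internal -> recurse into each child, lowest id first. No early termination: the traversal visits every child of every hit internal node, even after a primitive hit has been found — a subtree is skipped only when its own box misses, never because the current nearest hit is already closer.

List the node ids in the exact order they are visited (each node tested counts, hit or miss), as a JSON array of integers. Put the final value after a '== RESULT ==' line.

Trace the traversal:
N0 x:[16,86/3] y:[1,44] z:[10,49] -> hit [16,86/3], descend [6, 15]
  N6 x:[16,28] y:[25,44] z:[22,47] -> hit [25,28], descend [1, 10]
    N1 x:[16,21] y:[28,43] z:[22,47] -> miss, prune
    N10 x:[65/3,28] y:[25,44] z:[27,41] -> hit [27,28], descend [4, 12]
      N4 x:[23,28] y:[25,44] z:[27,41] -> hit [27,28] leaf, test {P7@t=83/3, P13(miss)}
      N12 x:[65/3,67/3] y:[27,41] z:[28,35] -> miss, prune
  N15 x:[16,86/3] y:[1,27] z:[10,49] -> hit [16,27], descend [2, 11]
    N2 x:[16,86/3] y:[1,26] z:[23,49] -> hit [23,26], descend [5, 9]
      N5 x:[25,86/3] y:[1,18] z:[37,49] -> miss, prune
      N9 x:[16,25] y:[18,26] z:[23,33] -> hit [23,25] leaf, test {P2(miss), P10(miss)}
    N11 x:[56/3,79/3] y:[6,27] z:[10,26] -> hit [56/3,26], descend [3, 16]
      N3 x:[67/3,79/3] y:[22,27] z:[10,26] -> hit [67/3,26] leaf, test {P6(miss), P15@t=74/3}
      N16 x:[56/3,71/3] y:[6,18] z:[10,26] -> miss, prune

13 AABB tests over nodes [0, 6, 1, 10, 4, 12, 15, 2, 5, 9, 11, 3, 16]; 3 leaves entered; closest P15.

== RESULT ==
[0, 6, 1, 10, 4, 12, 15, 2, 5, 9, 11, 3, 16]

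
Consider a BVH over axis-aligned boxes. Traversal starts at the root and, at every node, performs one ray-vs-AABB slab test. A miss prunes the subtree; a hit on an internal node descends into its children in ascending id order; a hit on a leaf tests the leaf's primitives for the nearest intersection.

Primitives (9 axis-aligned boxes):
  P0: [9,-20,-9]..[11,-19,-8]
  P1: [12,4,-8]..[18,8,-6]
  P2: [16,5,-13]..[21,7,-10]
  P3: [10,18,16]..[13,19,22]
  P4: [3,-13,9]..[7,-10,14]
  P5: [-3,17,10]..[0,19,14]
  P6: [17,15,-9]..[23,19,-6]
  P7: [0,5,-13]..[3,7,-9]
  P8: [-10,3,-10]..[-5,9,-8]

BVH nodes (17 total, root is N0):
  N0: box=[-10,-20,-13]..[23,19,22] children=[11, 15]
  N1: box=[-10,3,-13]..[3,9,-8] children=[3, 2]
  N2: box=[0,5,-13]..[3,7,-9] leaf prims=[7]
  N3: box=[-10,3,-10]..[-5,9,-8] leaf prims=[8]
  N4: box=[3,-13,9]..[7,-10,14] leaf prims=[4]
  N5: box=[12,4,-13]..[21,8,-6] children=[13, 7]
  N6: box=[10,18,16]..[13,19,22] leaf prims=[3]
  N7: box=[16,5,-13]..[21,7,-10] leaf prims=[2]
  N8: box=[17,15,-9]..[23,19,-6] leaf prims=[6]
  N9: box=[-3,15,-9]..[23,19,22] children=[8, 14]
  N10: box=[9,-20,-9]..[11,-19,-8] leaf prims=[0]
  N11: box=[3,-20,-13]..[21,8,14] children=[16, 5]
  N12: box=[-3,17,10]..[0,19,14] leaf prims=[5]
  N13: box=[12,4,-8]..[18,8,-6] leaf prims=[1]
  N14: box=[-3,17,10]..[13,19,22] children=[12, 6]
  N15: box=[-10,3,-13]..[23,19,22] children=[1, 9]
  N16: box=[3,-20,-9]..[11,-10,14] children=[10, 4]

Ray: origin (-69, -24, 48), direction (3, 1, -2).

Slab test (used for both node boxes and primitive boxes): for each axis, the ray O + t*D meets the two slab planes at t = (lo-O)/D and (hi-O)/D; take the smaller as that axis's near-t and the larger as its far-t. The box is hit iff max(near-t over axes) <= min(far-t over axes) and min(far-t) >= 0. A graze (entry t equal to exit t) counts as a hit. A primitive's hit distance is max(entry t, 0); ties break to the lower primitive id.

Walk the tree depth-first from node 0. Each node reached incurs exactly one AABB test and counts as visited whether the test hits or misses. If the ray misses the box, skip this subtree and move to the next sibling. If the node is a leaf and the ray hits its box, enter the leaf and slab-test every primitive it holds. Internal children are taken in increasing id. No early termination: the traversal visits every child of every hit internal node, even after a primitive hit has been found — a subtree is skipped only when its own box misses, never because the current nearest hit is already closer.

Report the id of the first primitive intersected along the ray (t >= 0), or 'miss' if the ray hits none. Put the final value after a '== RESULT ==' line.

Traverse from the root:
N0 x:[59/3,92/3] y:[4,43] z:[13,61/2] -> hit [59/3,61/2], descend [11, 15]
  N11 x:[24,30] y:[4,32] z:[17,61/2] -> hit [24,30], descend [5, 16]
    N5 x:[27,30] y:[28,32] z:[27,61/2] -> hit [28,30], descend [7, 13]
      N7 x:[85/3,30] y:[29,31] z:[29,61/2] -> hit [29,30] leaf, test {P2@t=29}
      N13 x:[27,29] y:[28,32] z:[27,28] -> hit [28,28] leaf, test {P1@t=28}
    N16 x:[24,80/3] y:[4,14] z:[17,57/2] -> miss, prune
  N15 x:[59/3,92/3] y:[27,43] z:[13,61/2] -> hit [27,61/2], descend [1, 9]
    N1 x:[59/3,24] y:[27,33] z:[28,61/2] -> miss, prune
    N9 x:[22,92/3] y:[39,43] z:[13,57/2] -> miss, prune

Visited [0, 11, 5, 7, 13, 16, 15, 1, 9]. Tests: 9 box, 2 leaf. Nearest: P1.

== RESULT ==
1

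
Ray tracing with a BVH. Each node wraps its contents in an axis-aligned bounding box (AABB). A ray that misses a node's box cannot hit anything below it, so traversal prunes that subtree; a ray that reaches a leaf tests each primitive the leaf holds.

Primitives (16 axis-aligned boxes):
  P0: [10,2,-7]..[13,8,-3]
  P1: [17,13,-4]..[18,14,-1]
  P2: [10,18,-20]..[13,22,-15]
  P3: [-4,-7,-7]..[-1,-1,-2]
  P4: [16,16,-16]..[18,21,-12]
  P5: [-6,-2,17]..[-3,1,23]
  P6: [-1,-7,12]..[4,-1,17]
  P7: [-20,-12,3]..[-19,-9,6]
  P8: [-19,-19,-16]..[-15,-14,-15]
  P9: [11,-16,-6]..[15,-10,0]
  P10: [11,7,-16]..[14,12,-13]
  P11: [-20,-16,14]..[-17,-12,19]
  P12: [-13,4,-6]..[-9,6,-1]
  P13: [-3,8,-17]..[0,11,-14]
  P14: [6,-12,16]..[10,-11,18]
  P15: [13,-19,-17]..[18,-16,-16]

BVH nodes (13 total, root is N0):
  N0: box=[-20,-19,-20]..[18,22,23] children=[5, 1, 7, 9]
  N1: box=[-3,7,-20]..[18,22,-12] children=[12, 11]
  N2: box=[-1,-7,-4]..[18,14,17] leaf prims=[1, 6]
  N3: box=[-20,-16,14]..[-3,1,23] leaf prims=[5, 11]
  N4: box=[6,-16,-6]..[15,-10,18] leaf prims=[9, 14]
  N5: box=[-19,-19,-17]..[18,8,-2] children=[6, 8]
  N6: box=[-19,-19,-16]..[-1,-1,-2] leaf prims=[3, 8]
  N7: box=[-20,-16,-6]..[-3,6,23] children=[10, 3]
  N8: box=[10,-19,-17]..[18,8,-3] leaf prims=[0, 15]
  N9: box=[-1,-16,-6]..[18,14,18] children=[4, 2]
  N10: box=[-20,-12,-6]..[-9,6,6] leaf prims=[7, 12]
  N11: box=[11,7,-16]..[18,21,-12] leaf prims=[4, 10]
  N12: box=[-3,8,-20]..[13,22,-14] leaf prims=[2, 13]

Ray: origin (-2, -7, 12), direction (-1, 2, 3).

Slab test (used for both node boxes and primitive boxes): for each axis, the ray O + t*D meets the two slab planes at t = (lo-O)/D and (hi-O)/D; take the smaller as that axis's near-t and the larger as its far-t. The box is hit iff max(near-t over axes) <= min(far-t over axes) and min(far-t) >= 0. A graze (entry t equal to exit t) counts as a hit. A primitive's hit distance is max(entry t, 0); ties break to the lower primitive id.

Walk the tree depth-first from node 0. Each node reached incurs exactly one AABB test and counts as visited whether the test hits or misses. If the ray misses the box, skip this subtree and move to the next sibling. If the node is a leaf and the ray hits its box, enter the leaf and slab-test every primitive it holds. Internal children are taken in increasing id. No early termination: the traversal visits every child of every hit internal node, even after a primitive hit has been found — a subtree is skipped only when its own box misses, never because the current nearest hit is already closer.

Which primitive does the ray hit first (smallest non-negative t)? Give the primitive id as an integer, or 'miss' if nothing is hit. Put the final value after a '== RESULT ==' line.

Walk:
N0 x:[-20,18] y:[-6,29/2] z:[-32/3,11/3] -> hit [-6,11/3], descend [1, 5, 7, 9]
  N1 x:[-20,1] y:[7,29/2] z:[-32/3,-8] -> miss, prune
  N5 x:[-20,17] y:[-6,15/2] z:[-29/3,-14/3] -> miss, prune
  N7 x:[1,18] y:[-9/2,13/2] z:[-6,11/3] -> hit [1,11/3], descend [3, 10]
    N3 x:[1,18] y:[-9/2,4] z:[2/3,11/3] -> hit [1,11/3] leaf, test {P5@t=5/2, P11(miss)}
    N10 x:[7,18] y:[-5/2,13/2] z:[-6,-2] -> miss, prune
  N9 x:[-20,-1] y:[-9/2,21/2] z:[-6,2] -> miss, prune

7 AABB tests over nodes [0, 1, 5, 7, 3, 10, 9]; 1 leaf entered; closest P5.

== RESULT ==
5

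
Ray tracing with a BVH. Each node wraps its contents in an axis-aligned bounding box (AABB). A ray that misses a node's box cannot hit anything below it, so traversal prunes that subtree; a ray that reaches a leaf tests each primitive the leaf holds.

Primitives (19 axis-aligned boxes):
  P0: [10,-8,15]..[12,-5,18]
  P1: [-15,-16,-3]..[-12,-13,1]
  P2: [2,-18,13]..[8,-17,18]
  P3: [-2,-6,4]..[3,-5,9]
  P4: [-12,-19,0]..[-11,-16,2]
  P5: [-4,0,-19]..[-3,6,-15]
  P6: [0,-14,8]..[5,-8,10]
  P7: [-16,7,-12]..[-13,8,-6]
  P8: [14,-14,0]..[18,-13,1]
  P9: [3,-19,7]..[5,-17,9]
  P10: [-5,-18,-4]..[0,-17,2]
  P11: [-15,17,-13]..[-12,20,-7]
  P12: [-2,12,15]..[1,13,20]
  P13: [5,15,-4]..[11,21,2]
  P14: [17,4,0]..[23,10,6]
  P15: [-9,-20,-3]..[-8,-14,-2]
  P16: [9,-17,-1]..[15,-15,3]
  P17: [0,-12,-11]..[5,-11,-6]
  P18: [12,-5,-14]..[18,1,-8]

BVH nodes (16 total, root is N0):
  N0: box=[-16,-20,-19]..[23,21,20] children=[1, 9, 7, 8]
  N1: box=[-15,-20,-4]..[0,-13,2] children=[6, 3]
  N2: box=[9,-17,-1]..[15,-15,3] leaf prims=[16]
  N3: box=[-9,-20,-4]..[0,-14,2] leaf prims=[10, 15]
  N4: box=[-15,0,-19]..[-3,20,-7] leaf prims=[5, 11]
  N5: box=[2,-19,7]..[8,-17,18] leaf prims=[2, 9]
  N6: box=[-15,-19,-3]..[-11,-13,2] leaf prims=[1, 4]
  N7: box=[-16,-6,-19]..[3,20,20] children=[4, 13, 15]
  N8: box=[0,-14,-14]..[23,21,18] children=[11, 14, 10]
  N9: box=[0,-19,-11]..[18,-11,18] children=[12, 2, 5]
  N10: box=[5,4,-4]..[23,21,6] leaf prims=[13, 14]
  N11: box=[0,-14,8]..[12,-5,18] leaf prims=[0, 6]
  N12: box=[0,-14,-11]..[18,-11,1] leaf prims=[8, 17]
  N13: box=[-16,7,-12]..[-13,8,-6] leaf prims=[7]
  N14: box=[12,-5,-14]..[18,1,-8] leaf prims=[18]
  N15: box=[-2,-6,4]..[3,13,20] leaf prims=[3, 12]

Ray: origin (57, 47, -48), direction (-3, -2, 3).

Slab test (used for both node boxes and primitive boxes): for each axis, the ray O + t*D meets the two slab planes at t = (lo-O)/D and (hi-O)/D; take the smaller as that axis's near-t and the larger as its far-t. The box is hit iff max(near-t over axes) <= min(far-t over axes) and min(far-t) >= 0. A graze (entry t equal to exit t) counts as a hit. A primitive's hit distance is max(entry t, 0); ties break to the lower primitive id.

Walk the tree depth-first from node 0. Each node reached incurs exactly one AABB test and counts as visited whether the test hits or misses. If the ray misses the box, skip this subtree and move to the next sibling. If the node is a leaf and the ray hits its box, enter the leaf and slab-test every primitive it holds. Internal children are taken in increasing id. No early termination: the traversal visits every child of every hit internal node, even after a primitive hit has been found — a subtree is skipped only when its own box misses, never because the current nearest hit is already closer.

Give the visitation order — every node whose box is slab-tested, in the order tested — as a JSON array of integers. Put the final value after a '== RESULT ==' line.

Walk:
N0 x:[34/3,73/3] y:[13,67/2] z:[29/3,68/3] -> hit [13,68/3], descend [1, 7, 8, 9]
  N1 x:[19,24] y:[30,67/2] z:[44/3,50/3] -> miss, prune
  N7 x:[18,73/3] y:[27/2,53/2] z:[29/3,68/3] -> hit [18,68/3], descend [4, 13, 15]
    N4 x:[20,24] y:[27/2,47/2] z:[29/3,41/3] -> miss, prune
    N13 x:[70/3,73/3] y:[39/2,20] z:[12,14] -> miss, prune
    N15 x:[18,59/3] y:[17,53/2] z:[52/3,68/3] -> hit [18,59/3] leaf, test {P3(miss), P12(miss)}
  N8 x:[34/3,19] y:[13,61/2] z:[34/3,22] -> hit [13,19], descend [10, 11, 14]
    N10 x:[34/3,52/3] y:[13,43/2] z:[44/3,18] -> hit [44/3,52/3] leaf, test {P13@t=46/3, P14(miss)}
    N11 x:[15,19] y:[26,61/2] z:[56/3,22] -> miss, prune
    N14 x:[13,15] y:[23,26] z:[34/3,40/3] -> miss, prune
  N9 x:[13,19] y:[29,33] z:[37/3,22] -> miss, prune

Visited [0, 1, 7, 4, 13, 15, 8, 10, 11, 14, 9]. Tests: 11 box, 2 leaf. Nearest: P13.

== RESULT ==
[0, 1, 7, 4, 13, 15, 8, 10, 11, 14, 9]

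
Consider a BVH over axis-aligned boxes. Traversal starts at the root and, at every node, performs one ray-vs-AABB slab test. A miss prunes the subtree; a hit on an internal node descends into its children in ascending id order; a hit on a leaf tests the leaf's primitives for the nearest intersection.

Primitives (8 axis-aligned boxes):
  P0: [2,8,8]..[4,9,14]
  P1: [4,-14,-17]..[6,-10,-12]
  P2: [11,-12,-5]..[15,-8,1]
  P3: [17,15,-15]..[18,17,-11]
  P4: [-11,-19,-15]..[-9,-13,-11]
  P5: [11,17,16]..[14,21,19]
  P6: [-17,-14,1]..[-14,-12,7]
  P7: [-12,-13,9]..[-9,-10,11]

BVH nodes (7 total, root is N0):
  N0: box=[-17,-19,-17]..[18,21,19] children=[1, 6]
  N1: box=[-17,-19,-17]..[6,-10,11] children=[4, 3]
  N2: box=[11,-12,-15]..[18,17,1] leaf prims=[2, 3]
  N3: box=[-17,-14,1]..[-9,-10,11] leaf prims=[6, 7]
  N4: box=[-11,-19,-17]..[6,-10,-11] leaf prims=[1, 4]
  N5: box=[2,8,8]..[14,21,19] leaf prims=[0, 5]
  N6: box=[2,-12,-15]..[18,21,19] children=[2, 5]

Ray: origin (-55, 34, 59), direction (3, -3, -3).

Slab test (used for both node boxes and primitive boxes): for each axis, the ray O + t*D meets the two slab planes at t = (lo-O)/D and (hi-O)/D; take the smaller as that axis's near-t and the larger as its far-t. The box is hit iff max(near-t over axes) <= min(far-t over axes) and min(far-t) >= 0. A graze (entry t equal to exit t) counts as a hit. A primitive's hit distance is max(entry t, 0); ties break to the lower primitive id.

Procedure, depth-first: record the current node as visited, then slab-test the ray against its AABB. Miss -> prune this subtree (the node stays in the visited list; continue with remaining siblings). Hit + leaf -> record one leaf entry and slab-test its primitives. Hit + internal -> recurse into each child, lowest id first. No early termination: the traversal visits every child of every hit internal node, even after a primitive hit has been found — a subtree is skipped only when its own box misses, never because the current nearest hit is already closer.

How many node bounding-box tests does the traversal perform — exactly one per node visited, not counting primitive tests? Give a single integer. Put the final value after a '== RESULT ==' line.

Trace the traversal:
N0 x:[38/3,73/3] y:[13/3,53/3] z:[40/3,76/3] -> hit [40/3,53/3], descend [1, 6]
  N1 x:[38/3,61/3] y:[44/3,53/3] z:[16,76/3] -> hit [16,53/3], descend [3, 4]
    N3 x:[38/3,46/3] y:[44/3,16] z:[16,58/3] -> miss, prune
    N4 x:[44/3,61/3] y:[44/3,53/3] z:[70/3,76/3] -> miss, prune
  N6 x:[19,73/3] y:[13/3,46/3] z:[40/3,74/3] -> miss, prune

order=[0, 1, 3, 4, 6]  |boxes|=5  |leaves|=0  hit=miss

== RESULT ==
5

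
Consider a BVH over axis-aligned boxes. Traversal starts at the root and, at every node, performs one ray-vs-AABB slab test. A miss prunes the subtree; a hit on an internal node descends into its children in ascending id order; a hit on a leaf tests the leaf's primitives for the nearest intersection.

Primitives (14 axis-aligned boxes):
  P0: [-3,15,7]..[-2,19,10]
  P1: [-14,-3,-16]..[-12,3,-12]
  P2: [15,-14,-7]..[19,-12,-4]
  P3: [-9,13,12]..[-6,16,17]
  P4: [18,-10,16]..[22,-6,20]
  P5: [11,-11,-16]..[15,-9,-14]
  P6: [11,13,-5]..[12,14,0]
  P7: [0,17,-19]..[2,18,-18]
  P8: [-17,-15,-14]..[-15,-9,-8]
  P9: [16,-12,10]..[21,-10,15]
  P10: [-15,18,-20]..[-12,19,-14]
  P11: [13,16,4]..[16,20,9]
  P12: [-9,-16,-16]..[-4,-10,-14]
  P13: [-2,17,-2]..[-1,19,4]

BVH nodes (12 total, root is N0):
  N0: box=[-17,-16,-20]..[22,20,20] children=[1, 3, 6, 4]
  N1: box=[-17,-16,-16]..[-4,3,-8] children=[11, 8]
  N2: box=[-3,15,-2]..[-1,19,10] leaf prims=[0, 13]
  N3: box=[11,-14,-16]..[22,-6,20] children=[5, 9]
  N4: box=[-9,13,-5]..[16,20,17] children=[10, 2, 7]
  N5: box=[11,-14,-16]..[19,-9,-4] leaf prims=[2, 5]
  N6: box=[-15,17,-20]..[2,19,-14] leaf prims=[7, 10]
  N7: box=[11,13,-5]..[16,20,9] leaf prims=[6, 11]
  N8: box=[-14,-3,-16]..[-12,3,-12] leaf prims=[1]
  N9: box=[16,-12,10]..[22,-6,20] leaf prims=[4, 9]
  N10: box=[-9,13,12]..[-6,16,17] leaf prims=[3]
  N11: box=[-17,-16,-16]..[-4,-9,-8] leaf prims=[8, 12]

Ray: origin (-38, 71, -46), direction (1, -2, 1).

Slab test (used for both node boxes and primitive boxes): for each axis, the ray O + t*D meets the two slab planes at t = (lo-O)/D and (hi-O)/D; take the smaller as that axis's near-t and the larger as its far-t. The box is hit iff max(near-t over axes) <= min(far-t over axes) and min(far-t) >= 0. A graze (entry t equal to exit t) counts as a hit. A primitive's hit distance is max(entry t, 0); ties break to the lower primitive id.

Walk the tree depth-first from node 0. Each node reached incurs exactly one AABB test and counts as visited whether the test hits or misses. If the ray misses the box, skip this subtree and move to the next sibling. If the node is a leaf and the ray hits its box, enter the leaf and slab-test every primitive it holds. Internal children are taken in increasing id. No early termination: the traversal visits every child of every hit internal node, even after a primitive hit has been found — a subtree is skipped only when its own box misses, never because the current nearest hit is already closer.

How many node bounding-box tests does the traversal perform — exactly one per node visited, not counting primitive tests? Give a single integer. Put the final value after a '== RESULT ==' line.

Traverse from the root:
N0 x:[21,60] y:[51/2,87/2] z:[26,66] -> hit [26,87/2], descend [1, 3, 4, 6]
  N1 x:[21,34] y:[34,87/2] z:[30,38] -> hit [34,34], descend [8, 11]
    N8 x:[24,26] y:[34,37] z:[30,34] -> miss, prune
    N11 x:[21,34] y:[40,87/2] z:[30,38] -> miss, prune
  N3 x:[49,60] y:[77/2,85/2] z:[30,66] -> miss, prune
  N4 x:[29,54] y:[51/2,29] z:[41,63] -> miss, prune
  N6 x:[23,40] y:[26,27] z:[26,32] -> hit [26,27] leaf, test {P7(miss), P10@t=26}

order=[0, 1, 8, 11, 3, 4, 6]  |boxes|=7  |leaves|=1  hit=P10

== RESULT ==
7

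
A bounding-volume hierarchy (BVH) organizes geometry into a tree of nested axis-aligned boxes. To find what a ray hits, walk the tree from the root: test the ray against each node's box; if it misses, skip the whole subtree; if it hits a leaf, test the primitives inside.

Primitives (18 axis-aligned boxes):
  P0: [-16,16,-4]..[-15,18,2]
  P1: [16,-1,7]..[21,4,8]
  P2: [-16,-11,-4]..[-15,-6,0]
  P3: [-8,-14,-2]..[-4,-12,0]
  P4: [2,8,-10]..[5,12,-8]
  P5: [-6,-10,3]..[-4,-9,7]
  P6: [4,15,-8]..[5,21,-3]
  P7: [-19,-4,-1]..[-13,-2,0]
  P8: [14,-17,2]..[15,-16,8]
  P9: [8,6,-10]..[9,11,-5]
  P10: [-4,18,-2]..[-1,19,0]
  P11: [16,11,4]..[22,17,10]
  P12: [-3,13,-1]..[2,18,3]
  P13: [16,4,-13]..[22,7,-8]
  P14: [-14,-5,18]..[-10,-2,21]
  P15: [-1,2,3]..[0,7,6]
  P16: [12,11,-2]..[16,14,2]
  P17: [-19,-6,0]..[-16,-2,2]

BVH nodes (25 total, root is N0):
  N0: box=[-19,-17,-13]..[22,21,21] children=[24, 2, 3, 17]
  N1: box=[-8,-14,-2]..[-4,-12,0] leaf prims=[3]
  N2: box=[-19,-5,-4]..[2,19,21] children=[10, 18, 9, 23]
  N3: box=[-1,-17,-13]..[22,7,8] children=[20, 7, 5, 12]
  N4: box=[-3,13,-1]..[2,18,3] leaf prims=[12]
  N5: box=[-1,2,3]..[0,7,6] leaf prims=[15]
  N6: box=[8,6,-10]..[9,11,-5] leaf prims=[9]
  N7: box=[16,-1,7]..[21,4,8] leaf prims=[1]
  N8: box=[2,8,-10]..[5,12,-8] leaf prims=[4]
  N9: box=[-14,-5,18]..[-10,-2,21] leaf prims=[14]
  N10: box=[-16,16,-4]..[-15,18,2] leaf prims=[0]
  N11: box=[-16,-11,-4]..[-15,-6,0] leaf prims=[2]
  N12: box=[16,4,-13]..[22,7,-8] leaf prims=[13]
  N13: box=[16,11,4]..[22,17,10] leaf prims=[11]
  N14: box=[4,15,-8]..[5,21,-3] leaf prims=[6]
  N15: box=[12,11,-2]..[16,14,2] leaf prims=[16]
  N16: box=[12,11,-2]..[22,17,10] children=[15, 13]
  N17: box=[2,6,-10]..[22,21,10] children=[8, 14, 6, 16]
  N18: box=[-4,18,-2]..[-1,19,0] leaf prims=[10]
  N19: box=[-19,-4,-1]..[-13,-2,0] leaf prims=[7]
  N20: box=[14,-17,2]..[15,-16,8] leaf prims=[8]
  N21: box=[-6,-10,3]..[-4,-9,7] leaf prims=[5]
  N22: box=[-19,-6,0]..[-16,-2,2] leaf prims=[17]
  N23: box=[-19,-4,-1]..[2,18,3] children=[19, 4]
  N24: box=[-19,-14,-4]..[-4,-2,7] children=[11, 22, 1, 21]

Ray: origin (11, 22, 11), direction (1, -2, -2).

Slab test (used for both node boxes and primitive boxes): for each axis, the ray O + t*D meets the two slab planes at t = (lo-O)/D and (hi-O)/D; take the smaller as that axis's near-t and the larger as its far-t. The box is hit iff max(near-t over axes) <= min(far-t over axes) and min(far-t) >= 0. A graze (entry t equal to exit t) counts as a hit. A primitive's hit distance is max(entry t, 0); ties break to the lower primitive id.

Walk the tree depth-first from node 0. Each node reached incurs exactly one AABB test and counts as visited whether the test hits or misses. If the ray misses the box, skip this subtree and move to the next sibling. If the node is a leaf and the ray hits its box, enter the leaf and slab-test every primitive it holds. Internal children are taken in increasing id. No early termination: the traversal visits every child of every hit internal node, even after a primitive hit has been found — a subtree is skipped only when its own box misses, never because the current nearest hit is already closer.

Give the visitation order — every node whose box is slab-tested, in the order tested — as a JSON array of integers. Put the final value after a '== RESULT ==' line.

Traverse from the root:
N0 x:[-30,11] y:[1/2,39/2] z:[-5,12] -> hit [1/2,11], descend [2, 3, 17, 24]
  N2 x:[-30,-9] y:[3/2,27/2] z:[-5,15/2] -> miss, prune
  N3 x:[-12,11] y:[15/2,39/2] z:[3/2,12] -> hit [15/2,11], descend [5, 7, 12, 20]
    N5 x:[-12,-11] y:[15/2,10] z:[5/2,4] -> miss, prune
    N7 x:[5,10] y:[9,23/2] z:[3/2,2] -> miss, prune
    N12 x:[5,11] y:[15/2,9] z:[19/2,12] -> miss, prune
    N20 x:[3,4] y:[19,39/2] z:[3/2,9/2] -> miss, prune
  N17 x:[-9,11] y:[1/2,8] z:[1/2,21/2] -> hit [1/2,8], descend [6, 8, 14, 16]
    N6 x:[-3,-2] y:[11/2,8] z:[8,21/2] -> miss, prune
    N8 x:[-9,-6] y:[5,7] z:[19/2,21/2] -> miss, prune
    N14 x:[-7,-6] y:[1/2,7/2] z:[7,19/2] -> miss, prune
    N16 x:[1,11] y:[5/2,11/2] z:[1/2,13/2] -> hit [5/2,11/2], descend [13, 15]
      N13 x:[5,11] y:[5/2,11/2] z:[1/2,7/2] -> miss, prune
      N15 x:[1,5] y:[4,11/2] z:[9/2,13/2] -> hit [9/2,5] leaf, test {P16@t=9/2}
  N24 x:[-30,-15] y:[12,18] z:[2,15/2] -> miss, prune

order=[0, 2, 3, 5, 7, 12, 20, 17, 6, 8, 14, 16, 13, 15, 24]  |boxes|=15  |leaves|=1  hit=P16

== RESULT ==
[0, 2, 3, 5, 7, 12, 20, 17, 6, 8, 14, 16, 13, 15, 24]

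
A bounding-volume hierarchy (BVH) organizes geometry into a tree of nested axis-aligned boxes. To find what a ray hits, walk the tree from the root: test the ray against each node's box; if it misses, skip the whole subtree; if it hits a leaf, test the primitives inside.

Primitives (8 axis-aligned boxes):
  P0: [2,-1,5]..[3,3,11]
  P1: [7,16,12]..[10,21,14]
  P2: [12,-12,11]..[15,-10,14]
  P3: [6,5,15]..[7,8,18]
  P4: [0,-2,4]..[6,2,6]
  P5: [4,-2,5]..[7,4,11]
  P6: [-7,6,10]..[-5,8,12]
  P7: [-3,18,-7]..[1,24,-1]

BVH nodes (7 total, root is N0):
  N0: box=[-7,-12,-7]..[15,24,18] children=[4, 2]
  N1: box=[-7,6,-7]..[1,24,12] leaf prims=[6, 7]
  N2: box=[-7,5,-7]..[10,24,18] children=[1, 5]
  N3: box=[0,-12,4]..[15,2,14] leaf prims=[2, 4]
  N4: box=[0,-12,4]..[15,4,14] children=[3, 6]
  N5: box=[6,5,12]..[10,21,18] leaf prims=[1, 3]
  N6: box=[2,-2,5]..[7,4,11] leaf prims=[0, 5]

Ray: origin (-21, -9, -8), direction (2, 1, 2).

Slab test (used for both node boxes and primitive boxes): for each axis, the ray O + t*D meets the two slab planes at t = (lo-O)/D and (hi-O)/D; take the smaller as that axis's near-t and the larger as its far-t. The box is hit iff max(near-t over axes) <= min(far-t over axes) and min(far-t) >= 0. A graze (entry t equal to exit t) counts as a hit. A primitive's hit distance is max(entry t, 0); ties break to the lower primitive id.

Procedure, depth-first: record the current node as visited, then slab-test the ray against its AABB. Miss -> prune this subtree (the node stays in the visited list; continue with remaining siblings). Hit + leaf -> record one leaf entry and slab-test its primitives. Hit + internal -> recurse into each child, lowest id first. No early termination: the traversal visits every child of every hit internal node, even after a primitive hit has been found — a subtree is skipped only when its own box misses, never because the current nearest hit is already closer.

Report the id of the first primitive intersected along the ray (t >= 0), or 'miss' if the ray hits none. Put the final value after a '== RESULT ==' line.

Trace the traversal:
N0 x:[7,18] y:[-3,33] z:[1/2,13] -> hit [7,13], descend [2, 4]
  N2 x:[7,31/2] y:[14,33] z:[1/2,13] -> miss, prune
  N4 x:[21/2,18] y:[-3,13] z:[6,11] -> hit [21/2,11], descend [3, 6]
    N3 x:[21/2,18] y:[-3,11] z:[6,11] -> hit [21/2,11] leaf, test {P2(miss), P4(miss)}
    N6 x:[23/2,14] y:[7,13] z:[13/2,19/2] -> miss, prune

order=[0, 2, 4, 3, 6]  |boxes|=5  |leaves|=1  hit=miss

== RESULT ==
miss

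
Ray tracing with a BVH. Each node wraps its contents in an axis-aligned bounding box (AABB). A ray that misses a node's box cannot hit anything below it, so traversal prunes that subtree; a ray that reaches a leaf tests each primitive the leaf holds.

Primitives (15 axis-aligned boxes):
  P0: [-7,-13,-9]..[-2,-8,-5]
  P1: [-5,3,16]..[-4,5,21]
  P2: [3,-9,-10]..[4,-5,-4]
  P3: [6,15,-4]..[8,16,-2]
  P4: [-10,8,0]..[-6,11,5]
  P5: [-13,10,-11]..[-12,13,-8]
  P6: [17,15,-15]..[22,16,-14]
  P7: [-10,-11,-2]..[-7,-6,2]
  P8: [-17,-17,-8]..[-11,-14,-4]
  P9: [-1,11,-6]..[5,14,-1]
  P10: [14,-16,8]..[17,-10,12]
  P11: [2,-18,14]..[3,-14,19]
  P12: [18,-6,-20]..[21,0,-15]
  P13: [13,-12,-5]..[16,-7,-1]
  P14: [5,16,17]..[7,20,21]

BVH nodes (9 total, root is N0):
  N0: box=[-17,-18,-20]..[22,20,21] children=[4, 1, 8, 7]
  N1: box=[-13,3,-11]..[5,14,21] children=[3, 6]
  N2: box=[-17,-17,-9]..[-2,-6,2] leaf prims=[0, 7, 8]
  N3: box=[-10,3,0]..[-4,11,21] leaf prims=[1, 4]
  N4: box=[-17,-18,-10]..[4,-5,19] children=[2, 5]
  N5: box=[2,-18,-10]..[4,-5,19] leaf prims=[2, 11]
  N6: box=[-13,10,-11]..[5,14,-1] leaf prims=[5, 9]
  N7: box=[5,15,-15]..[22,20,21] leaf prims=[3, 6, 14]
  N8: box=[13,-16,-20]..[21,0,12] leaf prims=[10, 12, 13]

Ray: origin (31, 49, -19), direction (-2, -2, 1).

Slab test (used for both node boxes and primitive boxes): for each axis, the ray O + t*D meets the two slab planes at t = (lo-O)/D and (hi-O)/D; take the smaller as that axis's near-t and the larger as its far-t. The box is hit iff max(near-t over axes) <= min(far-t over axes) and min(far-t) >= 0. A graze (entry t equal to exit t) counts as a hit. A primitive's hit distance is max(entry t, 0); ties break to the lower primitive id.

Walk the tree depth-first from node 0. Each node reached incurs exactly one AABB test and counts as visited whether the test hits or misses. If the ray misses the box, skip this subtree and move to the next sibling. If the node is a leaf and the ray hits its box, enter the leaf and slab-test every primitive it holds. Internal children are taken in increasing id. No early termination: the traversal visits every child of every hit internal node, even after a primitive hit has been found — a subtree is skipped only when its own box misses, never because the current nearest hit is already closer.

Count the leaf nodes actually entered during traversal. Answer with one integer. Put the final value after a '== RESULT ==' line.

Traverse from the root:
N0 x:[9/2,24] y:[29/2,67/2] z:[-1,40] -> hit [29/2,24], descend [1, 4, 7, 8]
  N1 x:[13,22] y:[35/2,23] z:[8,40] -> hit [35/2,22], descend [3, 6]
    N3 x:[35/2,41/2] y:[19,23] z:[19,40] -> hit [19,41/2] leaf, test {P1(miss), P4@t=19}
    N6 x:[13,22] y:[35/2,39/2] z:[8,18] -> hit [35/2,18] leaf, test {P5(miss), P9(miss)}
  N4 x:[27/2,24] y:[27,67/2] z:[9,38] -> miss, prune
  N7 x:[9/2,13] y:[29/2,17] z:[4,40] -> miss, prune
  N8 x:[5,9] y:[49/2,65/2] z:[-1,31] -> miss, prune

order=[0, 1, 3, 6, 4, 7, 8]  |boxes|=7  |leaves|=2  hit=P4

== RESULT ==
2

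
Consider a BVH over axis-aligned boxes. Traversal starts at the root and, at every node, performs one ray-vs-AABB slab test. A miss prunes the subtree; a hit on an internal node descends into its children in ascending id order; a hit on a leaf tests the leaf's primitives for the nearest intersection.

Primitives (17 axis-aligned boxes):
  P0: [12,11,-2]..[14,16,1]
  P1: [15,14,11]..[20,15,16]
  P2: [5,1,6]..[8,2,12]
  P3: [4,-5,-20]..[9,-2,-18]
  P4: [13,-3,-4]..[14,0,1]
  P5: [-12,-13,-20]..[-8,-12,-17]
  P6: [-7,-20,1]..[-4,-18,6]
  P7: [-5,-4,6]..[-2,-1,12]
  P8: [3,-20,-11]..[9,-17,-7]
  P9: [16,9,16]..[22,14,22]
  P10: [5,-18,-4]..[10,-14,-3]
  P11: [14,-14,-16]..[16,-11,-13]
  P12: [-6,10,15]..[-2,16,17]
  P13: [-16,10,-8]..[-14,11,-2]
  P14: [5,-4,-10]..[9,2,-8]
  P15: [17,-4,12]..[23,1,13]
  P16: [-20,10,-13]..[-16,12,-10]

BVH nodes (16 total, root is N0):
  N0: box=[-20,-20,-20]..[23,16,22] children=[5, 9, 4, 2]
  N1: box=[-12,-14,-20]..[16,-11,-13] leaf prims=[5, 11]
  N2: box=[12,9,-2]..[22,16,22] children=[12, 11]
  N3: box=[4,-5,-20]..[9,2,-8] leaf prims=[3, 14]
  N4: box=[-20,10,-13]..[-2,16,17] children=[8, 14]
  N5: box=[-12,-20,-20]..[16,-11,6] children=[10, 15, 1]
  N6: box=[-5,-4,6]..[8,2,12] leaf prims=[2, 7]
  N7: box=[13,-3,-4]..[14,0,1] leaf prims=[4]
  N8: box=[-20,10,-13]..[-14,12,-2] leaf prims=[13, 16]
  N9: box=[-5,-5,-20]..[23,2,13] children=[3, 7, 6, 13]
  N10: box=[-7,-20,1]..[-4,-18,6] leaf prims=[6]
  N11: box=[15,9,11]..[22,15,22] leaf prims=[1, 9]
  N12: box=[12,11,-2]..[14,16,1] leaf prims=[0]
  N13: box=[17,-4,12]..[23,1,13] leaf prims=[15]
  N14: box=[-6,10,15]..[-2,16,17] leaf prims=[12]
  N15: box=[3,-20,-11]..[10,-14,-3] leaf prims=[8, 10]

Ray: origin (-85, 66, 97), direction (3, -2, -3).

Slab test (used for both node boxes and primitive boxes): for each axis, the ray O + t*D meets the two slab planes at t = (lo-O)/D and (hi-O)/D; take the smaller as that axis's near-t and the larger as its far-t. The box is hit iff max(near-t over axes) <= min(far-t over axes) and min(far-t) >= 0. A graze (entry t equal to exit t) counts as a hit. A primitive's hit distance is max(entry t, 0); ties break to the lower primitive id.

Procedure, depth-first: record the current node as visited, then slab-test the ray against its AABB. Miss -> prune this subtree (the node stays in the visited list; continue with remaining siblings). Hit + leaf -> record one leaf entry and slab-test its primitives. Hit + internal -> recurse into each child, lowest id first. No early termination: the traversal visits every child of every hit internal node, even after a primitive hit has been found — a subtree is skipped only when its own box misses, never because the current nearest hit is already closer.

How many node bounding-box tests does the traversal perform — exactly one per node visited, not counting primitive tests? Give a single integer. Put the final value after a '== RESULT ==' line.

Trace the traversal:
N0 x:[65/3,36] y:[25,43] z:[25,39] -> hit [25,36], descend [2, 4, 5, 9]
  N2 x:[97/3,107/3] y:[25,57/2] z:[25,33] -> miss, prune
  N4 x:[65/3,83/3] y:[25,28] z:[80/3,110/3] -> hit [80/3,83/3], descend [8, 14]
    N8 x:[65/3,71/3] y:[27,28] z:[33,110/3] -> miss, prune
    N14 x:[79/3,83/3] y:[25,28] z:[80/3,82/3] -> hit [80/3,82/3] leaf, test {P12@t=80/3}
  N5 x:[73/3,101/3] y:[77/2,43] z:[91/3,39] -> miss, prune
  N9 x:[80/3,36] y:[32,71/2] z:[28,39] -> hit [32,71/2], descend [3, 6, 7, 13]
    N3 x:[89/3,94/3] y:[32,71/2] z:[35,39] -> miss, prune
    N6 x:[80/3,31] y:[32,35] z:[85/3,91/3] -> miss, prune
    N7 x:[98/3,33] y:[33,69/2] z:[32,101/3] -> hit [33,33] leaf, test {P4@t=33}
    N13 x:[34,36] y:[65/2,35] z:[28,85/3] -> miss, prune

Summary -> nodes [0, 2, 4, 8, 14, 5, 9, 3, 6, 7, 13]; box-tests=11; leaf-entries=2; first=P12

== RESULT ==
11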